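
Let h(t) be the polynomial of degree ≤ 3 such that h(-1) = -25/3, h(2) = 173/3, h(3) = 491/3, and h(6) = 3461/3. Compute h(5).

Write h(t) = at^3 + bt^2 + ct + d. Substituting each data point gives a linear system:
  -a + b - c + d = -25/3
  8a + 4b + 2c + d = 173/3
  27a + 9b + 3c + d = 491/3
  216a + 36b + 6c + d = 3461/3
Solving the system yields a = 5, b = 1, c = 6, d = 5/3.
So h(t) = 5t^3 + t^2 + 6t + 5/3.
Then h(5) = 2045/3.

2045/3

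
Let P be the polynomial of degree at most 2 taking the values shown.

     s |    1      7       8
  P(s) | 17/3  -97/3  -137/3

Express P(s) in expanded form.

Write P(s) = as^2 + bs + c. Substituting each data point gives a linear system:
  a + b + c = 17/3
  49a + 7b + c = -97/3
  64a + 8b + c = -137/3
Solving the system yields a = -1, b = 5/3, c = 5.
So P(s) = -s^2 + (5/3)s + 5.
Check: P(7) = -97/3. ✓

P(s) = -s^2 + (5/3)s + 5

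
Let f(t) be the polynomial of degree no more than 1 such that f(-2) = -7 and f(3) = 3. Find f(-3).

Write f(t) = at + b. Substituting each data point gives a linear system:
  -2a + b = -7
  3a + b = 3
Solving the system yields a = 2, b = -3.
So f(t) = 2t - 3.
Then f(-3) = -9.

-9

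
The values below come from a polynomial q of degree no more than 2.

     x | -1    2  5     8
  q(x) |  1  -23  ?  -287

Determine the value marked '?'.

-119

On equispaced nodes a degree-2 polynomial has vanishing third forward difference, so
  - q(-1) + 3·q(2) - 3·q(5) + q(8) = 0.
Substituting the known values and solving for q(5):
  -3·q(5) = 357
  q(5) = -119.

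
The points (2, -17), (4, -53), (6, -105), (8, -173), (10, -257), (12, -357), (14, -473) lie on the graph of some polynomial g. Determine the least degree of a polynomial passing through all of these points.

Forward differences of the values at x = 2, 4, 6, 8, 10, 12, 14:
  g  : -17  -53  -105  -173  -257  -357  -473
  Δ  : -36  -52  -68  -84  -100  -116
  Δ^2: -16  -16  -16  -16  -16
  Δ^3: 0  0  0  0
  Δ^4: 0  0  0
  Δ^5: 0  0
  Δ^6: 0
The second differences are constant (-16) and nonzero, while all higher differences vanish, so the minimal degree is 2.

2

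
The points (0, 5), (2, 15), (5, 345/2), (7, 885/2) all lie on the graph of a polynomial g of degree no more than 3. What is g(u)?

g(u) = u^3 + (5/2)u^2 - 4u + 5

Using the Lagrange interpolation formula with nodes 0, 2, 5, 7:
  L_0(u) = (u - 2)(u - 5)(u - 7) / -70
  L_1(u) = u(u - 5)(u - 7) / 30
  L_2(u) = u(u - 2)(u - 7) / -30
  L_3(u) = u(u - 2)(u - 5) / 70
Then g(u) = 5·L_0(u) + 15·L_1(u) + 345/2·L_2(u) + 885/2·L_3(u).
Expanding and collecting terms gives g(u) = u^3 + (5/2)u^2 - 4u + 5.
Check: g(0) = 5. ✓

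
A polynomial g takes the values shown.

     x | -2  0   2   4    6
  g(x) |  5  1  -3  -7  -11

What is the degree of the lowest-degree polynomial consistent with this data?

1

Forward differences of the values at x = -2, 0, 2, 4, 6:
  g  : 5  1  -3  -7  -11
  Δ  : -4  -4  -4  -4
  Δ^2: 0  0  0
  Δ^3: 0  0
  Δ^4: 0
The first differences are constant (-4) and nonzero, while all higher differences vanish, so the minimal degree is 1.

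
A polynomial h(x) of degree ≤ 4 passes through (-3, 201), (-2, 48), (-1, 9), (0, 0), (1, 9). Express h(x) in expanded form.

Write h(x) = ax^4 + bx^3 + cx^2 + dx + e. Substituting each data point gives a linear system:
  81a - 27b + 9c - 3d + e = 201
  16a - 8b + 4c - 2d + e = 48
  a - b + c - d + e = 9
  e = 0
  a + b + c + d + e = 9
Solving the system yields a = 3, b = 4, c = 6, d = -4, e = 0.
So h(x) = 3x⁴ + 4x³ + 6x² - 4x.
Check: h(-1) = 9. ✓

h(x) = 3x^4 + 4x^3 + 6x^2 - 4x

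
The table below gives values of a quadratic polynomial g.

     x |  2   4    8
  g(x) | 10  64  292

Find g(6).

Write g(x) = ax^2 + bx + c. Substituting each data point gives a linear system:
  4a + 2b + c = 10
  16a + 4b + c = 64
  64a + 8b + c = 292
Solving the system yields a = 5, b = -3, c = -4.
So g(x) = 5x^2 - 3x - 4.
Then g(6) = 158.

158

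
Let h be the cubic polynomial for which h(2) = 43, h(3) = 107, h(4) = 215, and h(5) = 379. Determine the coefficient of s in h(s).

Write h(s) = as^3 + bs^2 + cs + d. Substituting each data point gives a linear system:
  8a + 4b + 2c + d = 43
  27a + 9b + 3c + d = 107
  64a + 16b + 4c + d = 215
  125a + 25b + 5c + d = 379
Solving the system yields a = 2, b = 4, c = 6, d = -1.
So h(s) = 2s³ + 4s² + 6s - 1.
The coefficient of s is 6.

6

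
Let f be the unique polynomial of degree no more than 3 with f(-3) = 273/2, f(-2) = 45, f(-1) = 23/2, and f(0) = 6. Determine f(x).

Write f(x) = ax^3 + bx^2 + cx + d. Substituting each data point gives a linear system:
  -27a + 9b - 3c + d = 273/2
  -8a + 4b - 2c + d = 45
  -a + b - c + d = 23/2
  d = 6
Solving the system yields a = -5, b = -1, c = -3/2, d = 6.
So f(x) = -5x³ - x² - (3/2)x + 6.
Check: f(0) = 6. ✓

f(x) = -5x^3 - x^2 - (3/2)x + 6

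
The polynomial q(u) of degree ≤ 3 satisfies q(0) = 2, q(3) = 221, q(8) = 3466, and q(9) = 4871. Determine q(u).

Using the Lagrange interpolation formula with nodes 0, 3, 8, 9:
  L_0(u) = (u - 3)(u - 8)(u - 9) / -216
  L_1(u) = u(u - 8)(u - 9) / 90
  L_2(u) = u(u - 3)(u - 9) / -40
  L_3(u) = u(u - 3)(u - 8) / 54
Then q(u) = 2·L_0(u) + 221·L_1(u) + 3466·L_2(u) + 4871·L_3(u).
Expanding and collecting terms gives q(u) = 6u^3 + 6u^2 + u + 2.
Check: q(3) = 221. ✓

q(u) = 6u^3 + 6u^2 + u + 2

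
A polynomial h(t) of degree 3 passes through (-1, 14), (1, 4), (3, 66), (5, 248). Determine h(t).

Write h(t) = at^3 + bt^2 + ct + d. Substituting each data point gives a linear system:
  -a + b - c + d = 14
  a + b + c + d = 4
  27a + 9b + 3c + d = 66
  125a + 25b + 5c + d = 248
Solving the system yields a = 1, b = 6, c = -6, d = 3.
So h(t) = t^3 + 6t^2 - 6t + 3.
Check: h(5) = 248. ✓

h(t) = t^3 + 6t^2 - 6t + 3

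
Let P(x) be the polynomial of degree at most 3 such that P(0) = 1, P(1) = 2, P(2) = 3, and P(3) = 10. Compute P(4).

29

Using the Lagrange interpolation formula with nodes 0, 1, 2, 3:
  L_0(x) = (x - 1)(x - 2)(x - 3) / -6
  L_1(x) = x(x - 2)(x - 3) / 2
  L_2(x) = x(x - 1)(x - 3) / -2
  L_3(x) = x(x - 1)(x - 2) / 6
Then P(x) = 1·L_0(x) + 2·L_1(x) + 3·L_2(x) + 10·L_3(x).
Expanding and collecting terms gives P(x) = x^3 - 3x^2 + 3x + 1.
Evaluating at x = 4: P(4) = 29.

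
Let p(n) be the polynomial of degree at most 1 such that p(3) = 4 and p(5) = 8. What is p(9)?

Using the Lagrange interpolation formula with nodes 3, 5:
  L_0(n) = (n - 5) / -2
  L_1(n) = (n - 3) / 2
Then p(n) = 4·L_0(n) + 8·L_1(n).
Expanding and collecting terms gives p(n) = 2n - 2.
Evaluating at n = 9: p(9) = 16.

16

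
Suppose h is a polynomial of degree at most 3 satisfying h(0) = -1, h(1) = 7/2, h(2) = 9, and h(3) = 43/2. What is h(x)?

h(x) = x^3 - (5/2)x^2 + 6x - 1

Write h(x) = ax^3 + bx^2 + cx + d. Substituting each data point gives a linear system:
  d = -1
  a + b + c + d = 7/2
  8a + 4b + 2c + d = 9
  27a + 9b + 3c + d = 43/2
Solving the system yields a = 1, b = -5/2, c = 6, d = -1.
So h(x) = x^3 - (5/2)x^2 + 6x - 1.
Check: h(1) = 7/2. ✓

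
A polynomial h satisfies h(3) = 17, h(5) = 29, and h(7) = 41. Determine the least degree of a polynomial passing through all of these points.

1

Forward differences of the values at n = 3, 5, 7:
  h  : 17  29  41
  Δ  : 12  12
  Δ^2: 0
The first differences are constant (12) and nonzero, while all higher differences vanish, so the minimal degree is 1.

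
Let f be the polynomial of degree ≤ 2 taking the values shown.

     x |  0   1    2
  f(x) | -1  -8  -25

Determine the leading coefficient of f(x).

-5

Write f(x) = ax^2 + bx + c. Substituting each data point gives a linear system:
  c = -1
  a + b + c = -8
  4a + 2b + c = -25
Solving the system yields a = -5, b = -2, c = -1.
So f(x) = -5x^2 - 2x - 1.
The leading coefficient is -5.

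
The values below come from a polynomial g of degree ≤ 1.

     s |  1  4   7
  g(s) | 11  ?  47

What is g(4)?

The 2 known points determine the degree-1 polynomial uniquely.
Write g(s) = as + b. Substituting each data point gives a linear system:
  a + b = 11
  7a + b = 47
Solving the system yields a = 6, b = 5.
So g(s) = 6s + 5.
Then g(4) = 29.

29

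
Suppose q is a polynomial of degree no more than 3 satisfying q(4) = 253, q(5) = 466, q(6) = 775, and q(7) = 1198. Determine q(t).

q(t) = 3t^3 + 3t^2 + 3t + 1

Write q(t) = at^3 + bt^2 + ct + d. Substituting each data point gives a linear system:
  64a + 16b + 4c + d = 253
  125a + 25b + 5c + d = 466
  216a + 36b + 6c + d = 775
  343a + 49b + 7c + d = 1198
Solving the system yields a = 3, b = 3, c = 3, d = 1.
So q(t) = 3t^3 + 3t^2 + 3t + 1.
Check: q(4) = 253. ✓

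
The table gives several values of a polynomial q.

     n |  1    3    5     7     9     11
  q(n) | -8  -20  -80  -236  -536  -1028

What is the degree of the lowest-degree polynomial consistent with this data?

Forward differences of the values at n = 1, 3, 5, 7, 9, 11:
  q  : -8  -20  -80  -236  -536  -1028
  Δ  : -12  -60  -156  -300  -492
  Δ^2: -48  -96  -144  -192
  Δ^3: -48  -48  -48
  Δ^4: 0  0
  Δ^5: 0
The third differences are constant (-48) and nonzero, while all higher differences vanish, so the minimal degree is 3.

3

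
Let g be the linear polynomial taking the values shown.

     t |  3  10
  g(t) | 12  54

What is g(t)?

Using the Lagrange interpolation formula with nodes 3, 10:
  L_0(t) = (t - 10) / -7
  L_1(t) = (t - 3) / 7
Then g(t) = 12·L_0(t) + 54·L_1(t).
Expanding and collecting terms gives g(t) = 6t - 6.
Check: g(10) = 54. ✓

g(t) = 6t - 6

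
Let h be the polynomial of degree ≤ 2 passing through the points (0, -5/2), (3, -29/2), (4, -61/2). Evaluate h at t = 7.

-229/2

Write h(t) = at^2 + bt + c. Substituting each data point gives a linear system:
  c = -5/2
  9a + 3b + c = -29/2
  16a + 4b + c = -61/2
Solving the system yields a = -3, b = 5, c = -5/2.
So h(t) = -3t^2 + 5t - 5/2.
Then h(7) = -229/2.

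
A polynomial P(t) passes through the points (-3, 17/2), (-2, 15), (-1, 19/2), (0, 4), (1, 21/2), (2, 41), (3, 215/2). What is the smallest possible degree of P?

Forward differences of the values at t = -3, -2, -1, 0, 1, 2, 3:
  P  : 17/2  15  19/2  4  21/2  41  215/2
  Δ  : 13/2  -11/2  -11/2  13/2  61/2  133/2
  Δ^2: -12  0  12  24  36
  Δ^3: 12  12  12  12
  Δ^4: 0  0  0
  Δ^5: 0  0
  Δ^6: 0
The third differences are constant (12) and nonzero, while all higher differences vanish, so the minimal degree is 3.

3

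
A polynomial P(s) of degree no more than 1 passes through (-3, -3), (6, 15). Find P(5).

13

Using the Lagrange interpolation formula with nodes -3, 6:
  L_0(s) = (s - 6) / -9
  L_1(s) = (s + 3) / 9
Then P(s) = -3·L_0(s) + 15·L_1(s).
Expanding and collecting terms gives P(s) = 2s + 3.
Evaluating at s = 5: P(5) = 13.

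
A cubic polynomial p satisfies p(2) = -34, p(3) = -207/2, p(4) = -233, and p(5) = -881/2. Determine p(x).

p(x) = -3x^3 - 3x^2 + (5/2)x - 3

Write p(x) = ax^3 + bx^2 + cx + d. Substituting each data point gives a linear system:
  8a + 4b + 2c + d = -34
  27a + 9b + 3c + d = -207/2
  64a + 16b + 4c + d = -233
  125a + 25b + 5c + d = -881/2
Solving the system yields a = -3, b = -3, c = 5/2, d = -3.
So p(x) = -3x^3 - 3x^2 + (5/2)x - 3.
Check: p(3) = -207/2. ✓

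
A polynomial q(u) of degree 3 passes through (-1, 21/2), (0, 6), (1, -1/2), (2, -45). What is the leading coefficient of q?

Write q(u) = au^3 + bu^2 + cu + d. Substituting each data point gives a linear system:
  -a + b - c + d = 21/2
  d = 6
  a + b + c + d = -1/2
  8a + 4b + 2c + d = -45
Solving the system yields a = -6, b = -1, c = 1/2, d = 6.
So q(u) = -6u³ - u² + (1/2)u + 6.
The leading coefficient is -6.

-6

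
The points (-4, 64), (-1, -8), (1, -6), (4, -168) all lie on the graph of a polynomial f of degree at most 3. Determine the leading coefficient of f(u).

-2

Write f(u) = au^3 + bu^2 + cu + d. Substituting each data point gives a linear system:
  -64a + 16b - 4c + d = 64
  -a + b - c + d = -8
  a + b + c + d = -6
  64a + 16b + 4c + d = -168
Solving the system yields a = -2, b = -3, c = 3, d = -4.
So f(u) = -2u^3 - 3u^2 + 3u - 4.
The leading coefficient is -2.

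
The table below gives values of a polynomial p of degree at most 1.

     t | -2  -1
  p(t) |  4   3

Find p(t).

Using the Lagrange interpolation formula with nodes -2, -1:
  L_0(t) = (t + 1) / -1
  L_1(t) = (t + 2) / 1
Then p(t) = 4·L_0(t) + 3·L_1(t).
Expanding and collecting terms gives p(t) = -t + 2.
Check: p(-2) = 4. ✓

p(t) = -t + 2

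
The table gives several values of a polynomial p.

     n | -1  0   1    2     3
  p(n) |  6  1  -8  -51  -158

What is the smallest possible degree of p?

3

Forward differences of the values at n = -1, 0, 1, 2, 3:
  p  : 6  1  -8  -51  -158
  Δ  : -5  -9  -43  -107
  Δ^2: -4  -34  -64
  Δ^3: -30  -30
  Δ^4: 0
The third differences are constant (-30) and nonzero, while all higher differences vanish, so the minimal degree is 3.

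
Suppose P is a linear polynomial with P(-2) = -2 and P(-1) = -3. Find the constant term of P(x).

Write P(x) = ax + b. Substituting each data point gives a linear system:
  -2a + b = -2
  -a + b = -3
Solving the system yields a = -1, b = -4.
So P(x) = -x - 4.
The constant term is -4.

-4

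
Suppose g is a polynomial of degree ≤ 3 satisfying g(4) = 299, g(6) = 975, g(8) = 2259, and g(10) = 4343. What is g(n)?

g(n) = 4n^3 + 4n^2 - 6n + 3

Using the Lagrange interpolation formula with nodes 4, 6, 8, 10:
  L_0(n) = (n - 6)(n - 8)(n - 10) / -48
  L_1(n) = (n - 4)(n - 8)(n - 10) / 16
  L_2(n) = (n - 4)(n - 6)(n - 10) / -16
  L_3(n) = (n - 4)(n - 6)(n - 8) / 48
Then g(n) = 299·L_0(n) + 975·L_1(n) + 2259·L_2(n) + 4343·L_3(n).
Expanding and collecting terms gives g(n) = 4n^3 + 4n^2 - 6n + 3.
Check: g(8) = 2259. ✓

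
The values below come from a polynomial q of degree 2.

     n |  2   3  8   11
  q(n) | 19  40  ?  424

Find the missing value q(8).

235

The 3 known points determine the degree-2 polynomial uniquely.
Write q(n) = an^2 + bn + c. Substituting each data point gives a linear system:
  4a + 2b + c = 19
  9a + 3b + c = 40
  121a + 11b + c = 424
Solving the system yields a = 3, b = 6, c = -5.
So q(n) = 3n^2 + 6n - 5.
Then q(8) = 235.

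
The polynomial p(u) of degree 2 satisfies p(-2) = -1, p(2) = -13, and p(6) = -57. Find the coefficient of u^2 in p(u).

-1

Write p(u) = au^2 + bu + c. Substituting each data point gives a linear system:
  4a - 2b + c = -1
  4a + 2b + c = -13
  36a + 6b + c = -57
Solving the system yields a = -1, b = -3, c = -3.
So p(u) = -u^2 - 3u - 3.
The leading coefficient is -1.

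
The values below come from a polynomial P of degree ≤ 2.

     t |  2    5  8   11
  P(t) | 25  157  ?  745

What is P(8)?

On equispaced nodes a degree-2 polynomial has vanishing third forward difference, so
  - P(2) + 3·P(5) - 3·P(8) + P(11) = 0.
Substituting the known values and solving for P(8):
  -3·P(8) = -1191
  P(8) = 397.

397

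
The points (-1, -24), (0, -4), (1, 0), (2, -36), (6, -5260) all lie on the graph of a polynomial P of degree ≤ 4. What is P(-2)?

Using the Lagrange interpolation formula with nodes -1, 0, 1, 2, 6:
  L_0(t) = t(t - 1)(t - 2)(t - 6) / 42
  L_1(t) = (t + 1)(t - 1)(t - 2)(t - 6) / -12
  L_2(t) = (t + 1)t(t - 2)(t - 6) / 10
  L_3(t) = (t + 1)t(t - 1)(t - 6) / -24
  L_4(t) = (t + 1)t(t - 1)(t - 2) / 840
Then P(t) = -24·L_0(t) - 4·L_1(t) + 0·L_2(t) - 36·L_3(t) - 5260·L_4(t).
Expanding and collecting terms gives P(t) = -5t⁴ + 6t³ - 3t² + 6t - 4.
Evaluating at t = -2: P(-2) = -156.

-156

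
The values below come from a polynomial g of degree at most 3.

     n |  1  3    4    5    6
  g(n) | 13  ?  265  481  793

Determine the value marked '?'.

The 4 known points determine the degree-3 polynomial uniquely.
Write g(n) = an^3 + bn^2 + cn + d. Substituting each data point gives a linear system:
  a + b + c + d = 13
  64a + 16b + 4c + d = 265
  125a + 25b + 5c + d = 481
  216a + 36b + 6c + d = 793
Solving the system yields a = 3, b = 3, c = 6, d = 1.
So g(n) = 3n^3 + 3n^2 + 6n + 1.
Then g(3) = 127.

127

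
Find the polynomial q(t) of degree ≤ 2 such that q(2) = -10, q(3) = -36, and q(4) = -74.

q(t) = -6t^2 + 4t + 6

Using the Lagrange interpolation formula with nodes 2, 3, 4:
  L_0(t) = (t - 3)(t - 4) / 2
  L_1(t) = (t - 2)(t - 4) / -1
  L_2(t) = (t - 2)(t - 3) / 2
Then q(t) = -10·L_0(t) - 36·L_1(t) - 74·L_2(t).
Expanding and collecting terms gives q(t) = -6t^2 + 4t + 6.
Check: q(4) = -74. ✓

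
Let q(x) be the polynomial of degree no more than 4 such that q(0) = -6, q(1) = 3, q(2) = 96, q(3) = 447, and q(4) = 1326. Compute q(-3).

Forward differences of the values at x = 0, 1, 2, 3, 4:
  q  : -6  3  96  447  1326
  Δ  : 9  93  351  879
  Δ^2: 84  258  528
  Δ^3: 174  270
  Δ^4: 96
The fourth differences are constant, confirming degree 4.
Interpolating (Newton forward form) and evaluating at x = -3 gives q(-3) = 171.

171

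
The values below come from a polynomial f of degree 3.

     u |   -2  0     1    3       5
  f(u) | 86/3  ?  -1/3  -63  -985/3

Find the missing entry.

0

The 4 known points determine the degree-3 polynomial uniquely.
Write f(u) = au^3 + bu^2 + cu + d. Substituting each data point gives a linear system:
  -8a + 4b - 2c + d = 86/3
  a + b + c + d = -1/3
  27a + 9b + 3c + d = -63
  125a + 25b + 5c + d = -985/3
Solving the system yields a = -3, b = 5/3, c = 1, d = 0.
So f(u) = -3u³ + (5/3)u² + u.
Then f(0) = 0.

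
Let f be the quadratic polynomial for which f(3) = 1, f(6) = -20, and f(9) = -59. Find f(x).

Using the Lagrange interpolation formula with nodes 3, 6, 9:
  L_0(x) = (x - 6)(x - 9) / 18
  L_1(x) = (x - 3)(x - 9) / -9
  L_2(x) = (x - 3)(x - 6) / 18
Then f(x) = 1·L_0(x) - 20·L_1(x) - 59·L_2(x).
Expanding and collecting terms gives f(x) = -x^2 + 2x + 4.
Check: f(9) = -59. ✓

f(x) = -x^2 + 2x + 4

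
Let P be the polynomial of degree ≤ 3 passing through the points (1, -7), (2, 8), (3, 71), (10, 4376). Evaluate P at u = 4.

212

Write P(u) = au^3 + bu^2 + cu + d. Substituting each data point gives a linear system:
  a + b + c + d = -7
  8a + 4b + 2c + d = 8
  27a + 9b + 3c + d = 71
  1000a + 100b + 10c + d = 4376
Solving the system yields a = 5, b = -6, c = -2, d = -4.
So P(u) = 5u³ - 6u² - 2u - 4.
Then P(4) = 212.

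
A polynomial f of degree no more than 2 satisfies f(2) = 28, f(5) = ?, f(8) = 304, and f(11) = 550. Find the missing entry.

On equispaced nodes a degree-2 polynomial has vanishing third forward difference, so
  - f(2) + 3·f(5) - 3·f(8) + f(11) = 0.
Substituting the known values and solving for f(5):
  3·f(5) = 390
  f(5) = 130.

130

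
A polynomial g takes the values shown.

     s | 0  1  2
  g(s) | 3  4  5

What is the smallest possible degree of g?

Forward differences of the values at s = 0, 1, 2:
  g  : 3  4  5
  Δ  : 1  1
  Δ^2: 0
The first differences are constant (1) and nonzero, while all higher differences vanish, so the minimal degree is 1.

1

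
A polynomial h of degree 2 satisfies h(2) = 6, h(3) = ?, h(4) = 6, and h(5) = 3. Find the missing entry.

On equispaced nodes a degree-2 polynomial has vanishing third forward difference, so
  - h(2) + 3·h(3) - 3·h(4) + h(5) = 0.
Substituting the known values and solving for h(3):
  3·h(3) = 21
  h(3) = 7.

7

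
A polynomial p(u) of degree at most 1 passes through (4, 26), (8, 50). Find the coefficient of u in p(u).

Write p(u) = au + b. Substituting each data point gives a linear system:
  4a + b = 26
  8a + b = 50
Solving the system yields a = 6, b = 2.
So p(u) = 6u + 2.
The leading coefficient is 6.

6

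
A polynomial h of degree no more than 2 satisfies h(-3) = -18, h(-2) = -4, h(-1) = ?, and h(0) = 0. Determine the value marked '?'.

2

On equispaced nodes a degree-2 polynomial has vanishing third forward difference, so
  - h(-3) + 3·h(-2) - 3·h(-1) + h(0) = 0.
Substituting the known values and solving for h(-1):
  -3·h(-1) = -6
  h(-1) = 2.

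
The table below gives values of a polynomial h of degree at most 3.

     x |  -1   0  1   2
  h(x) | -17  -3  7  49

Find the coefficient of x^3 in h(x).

6

Write h(x) = ax^3 + bx^2 + cx + d. Substituting each data point gives a linear system:
  -a + b - c + d = -17
  d = -3
  a + b + c + d = 7
  8a + 4b + 2c + d = 49
Solving the system yields a = 6, b = -2, c = 6, d = -3.
So h(x) = 6x^3 - 2x^2 + 6x - 3.
The leading coefficient is 6.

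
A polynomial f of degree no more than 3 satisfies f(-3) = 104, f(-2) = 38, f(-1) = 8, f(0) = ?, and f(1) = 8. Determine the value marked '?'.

2

On equispaced nodes a degree-3 polynomial has vanishing fourth forward difference, so
  f(-3) - 4·f(-2) + 6·f(-1) - 4·f(0) + f(1) = 0.
Substituting the known values and solving for f(0):
  -4·f(0) = -8
  f(0) = 2.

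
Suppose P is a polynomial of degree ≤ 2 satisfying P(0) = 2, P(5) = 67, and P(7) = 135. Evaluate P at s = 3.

23

Write P(s) = as^2 + bs + c. Substituting each data point gives a linear system:
  c = 2
  25a + 5b + c = 67
  49a + 7b + c = 135
Solving the system yields a = 3, b = -2, c = 2.
So P(s) = 3s^2 - 2s + 2.
Then P(3) = 23.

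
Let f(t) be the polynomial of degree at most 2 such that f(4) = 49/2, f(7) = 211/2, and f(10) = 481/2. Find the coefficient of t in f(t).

Write f(t) = at^2 + bt + c. Substituting each data point gives a linear system:
  16a + 4b + c = 49/2
  49a + 7b + c = 211/2
  100a + 10b + c = 481/2
Solving the system yields a = 3, b = -6, c = 1/2.
So f(t) = 3t^2 - 6t + 1/2.
The coefficient of t is -6.

-6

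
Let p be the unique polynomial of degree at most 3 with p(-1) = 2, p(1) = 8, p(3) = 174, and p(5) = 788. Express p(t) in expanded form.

p(t) = 6t^3 + 2t^2 - 3t + 3

Write p(t) = at^3 + bt^2 + ct + d. Substituting each data point gives a linear system:
  -a + b - c + d = 2
  a + b + c + d = 8
  27a + 9b + 3c + d = 174
  125a + 25b + 5c + d = 788
Solving the system yields a = 6, b = 2, c = -3, d = 3.
So p(t) = 6t^3 + 2t^2 - 3t + 3.
Check: p(1) = 8. ✓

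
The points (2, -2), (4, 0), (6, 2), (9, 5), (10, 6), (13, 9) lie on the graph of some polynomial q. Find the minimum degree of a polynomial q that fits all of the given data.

1

Divided differences on the nodes 2, 4, 6, 9, 10, 13:
  order 0: -2  0  2  5  6  9
  order 1: 1  1  1  1  1
  order 2: 0  0  0  0
  order 3: 0  0  0
  order 4: 0  0
  order 5: 0
The order-1 divided differences are all 1 (nonzero) and every higher order vanishes, so the data lies on a polynomial of degree exactly 1.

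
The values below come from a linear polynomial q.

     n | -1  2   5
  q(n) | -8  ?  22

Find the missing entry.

7

The 2 known points determine the degree-1 polynomial uniquely.
Write q(n) = an + b. Substituting each data point gives a linear system:
  -a + b = -8
  5a + b = 22
Solving the system yields a = 5, b = -3.
So q(n) = 5n - 3.
Then q(2) = 7.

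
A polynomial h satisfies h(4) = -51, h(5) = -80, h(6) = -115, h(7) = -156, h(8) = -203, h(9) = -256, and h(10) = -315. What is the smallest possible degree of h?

Forward differences of the values at s = 4, 5, 6, 7, 8, 9, 10:
  h  : -51  -80  -115  -156  -203  -256  -315
  Δ  : -29  -35  -41  -47  -53  -59
  Δ^2: -6  -6  -6  -6  -6
  Δ^3: 0  0  0  0
  Δ^4: 0  0  0
  Δ^5: 0  0
  Δ^6: 0
The second differences are constant (-6) and nonzero, while all higher differences vanish, so the minimal degree is 2.

2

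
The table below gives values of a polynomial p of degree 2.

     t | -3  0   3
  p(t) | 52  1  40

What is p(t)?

p(t) = 5t^2 - 2t + 1

Write p(t) = at^2 + bt + c. Substituting each data point gives a linear system:
  9a - 3b + c = 52
  c = 1
  9a + 3b + c = 40
Solving the system yields a = 5, b = -2, c = 1.
So p(t) = 5t^2 - 2t + 1.
Check: p(3) = 40. ✓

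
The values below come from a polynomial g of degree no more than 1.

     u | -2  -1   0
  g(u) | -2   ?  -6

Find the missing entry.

The 2 known points determine the degree-1 polynomial uniquely.
Write g(u) = au + b. Substituting each data point gives a linear system:
  -2a + b = -2
  b = -6
Solving the system yields a = -2, b = -6.
So g(u) = -2u - 6.
Then g(-1) = -4.

-4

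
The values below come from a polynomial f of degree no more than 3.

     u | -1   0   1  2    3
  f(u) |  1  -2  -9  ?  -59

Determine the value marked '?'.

On equispaced nodes a degree-3 polynomial has vanishing fourth forward difference, so
  f(-1) - 4·f(0) + 6·f(1) - 4·f(2) + f(3) = 0.
Substituting the known values and solving for f(2):
  -4·f(2) = 104
  f(2) = -26.

-26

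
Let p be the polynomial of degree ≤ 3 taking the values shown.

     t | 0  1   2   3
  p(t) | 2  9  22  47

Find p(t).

p(t) = t^3 + 6t + 2

Using the Lagrange interpolation formula with nodes 0, 1, 2, 3:
  L_0(t) = (t - 1)(t - 2)(t - 3) / -6
  L_1(t) = t(t - 2)(t - 3) / 2
  L_2(t) = t(t - 1)(t - 3) / -2
  L_3(t) = t(t - 1)(t - 2) / 6
Then p(t) = 2·L_0(t) + 9·L_1(t) + 22·L_2(t) + 47·L_3(t).
Expanding and collecting terms gives p(t) = t³ + 6t + 2.
Check: p(1) = 9. ✓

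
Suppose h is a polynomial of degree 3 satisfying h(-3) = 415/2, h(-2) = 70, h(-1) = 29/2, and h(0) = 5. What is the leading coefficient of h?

-6

Write h(x) = ax^3 + bx^2 + cx + d. Substituting each data point gives a linear system:
  -27a + 9b - 3c + d = 415/2
  -8a + 4b - 2c + d = 70
  -a + b - c + d = 29/2
  d = 5
Solving the system yields a = -6, b = 5, c = 3/2, d = 5.
So h(x) = -6x^3 + 5x^2 + (3/2)x + 5.
The leading coefficient is -6.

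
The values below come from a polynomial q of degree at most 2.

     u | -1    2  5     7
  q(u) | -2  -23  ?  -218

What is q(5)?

The 3 known points determine the degree-2 polynomial uniquely.
Write q(u) = au^2 + bu + c. Substituting each data point gives a linear system:
  a - b + c = -2
  4a + 2b + c = -23
  49a + 7b + c = -218
Solving the system yields a = -4, b = -3, c = -1.
So q(u) = -4u^2 - 3u - 1.
Then q(5) = -116.

-116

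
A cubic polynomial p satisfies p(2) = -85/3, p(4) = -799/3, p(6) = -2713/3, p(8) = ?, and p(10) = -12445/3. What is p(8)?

-6403/3

The 4 known points determine the degree-3 polynomial uniquely.
Write p(u) = au^3 + bu^2 + cu + d. Substituting each data point gives a linear system:
  8a + 4b + 2c + d = -85/3
  64a + 16b + 4c + d = -799/3
  216a + 36b + 6c + d = -2713/3
  1000a + 100b + 10c + d = -12445/3
Solving the system yields a = -4, b = -2, c = 5, d = 5/3.
So p(u) = -4u³ - 2u² + 5u + 5/3.
Then p(8) = -6403/3.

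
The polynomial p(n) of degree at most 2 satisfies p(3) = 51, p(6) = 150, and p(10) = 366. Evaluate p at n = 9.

Using the Lagrange interpolation formula with nodes 3, 6, 10:
  L_0(n) = (n - 6)(n - 10) / 21
  L_1(n) = (n - 3)(n - 10) / -12
  L_2(n) = (n - 3)(n - 6) / 28
Then p(n) = 51·L_0(n) + 150·L_1(n) + 366·L_2(n).
Expanding and collecting terms gives p(n) = 3n² + 6n + 6.
Evaluating at n = 9: p(9) = 303.

303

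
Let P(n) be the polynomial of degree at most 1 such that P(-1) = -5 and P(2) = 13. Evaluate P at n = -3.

Write P(n) = an + b. Substituting each data point gives a linear system:
  -a + b = -5
  2a + b = 13
Solving the system yields a = 6, b = 1.
So P(n) = 6n + 1.
Then P(-3) = -17.

-17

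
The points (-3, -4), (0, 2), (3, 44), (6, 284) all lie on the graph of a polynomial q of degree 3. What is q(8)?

634

Write q(u) = au^3 + bu^2 + cu + d. Substituting each data point gives a linear system:
  -27a + 9b - 3c + d = -4
  d = 2
  27a + 9b + 3c + d = 44
  216a + 36b + 6c + d = 284
Solving the system yields a = 1, b = 2, c = -1, d = 2.
So q(u) = u^3 + 2u^2 - u + 2.
Then q(8) = 634.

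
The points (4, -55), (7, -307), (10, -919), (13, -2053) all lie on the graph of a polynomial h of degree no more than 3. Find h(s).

h(s) = -s^3 + s^2 - 2s + 1

Using the Lagrange interpolation formula with nodes 4, 7, 10, 13:
  L_0(s) = (s - 7)(s - 10)(s - 13) / -162
  L_1(s) = (s - 4)(s - 10)(s - 13) / 54
  L_2(s) = (s - 4)(s - 7)(s - 13) / -54
  L_3(s) = (s - 4)(s - 7)(s - 10) / 162
Then h(s) = -55·L_0(s) - 307·L_1(s) - 919·L_2(s) - 2053·L_3(s).
Expanding and collecting terms gives h(s) = -s^3 + s^2 - 2s + 1.
Check: h(13) = -2053. ✓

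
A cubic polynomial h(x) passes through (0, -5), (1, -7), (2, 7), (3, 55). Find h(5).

Write h(x) = ax^3 + bx^2 + cx + d. Substituting each data point gives a linear system:
  d = -5
  a + b + c + d = -7
  8a + 4b + 2c + d = 7
  27a + 9b + 3c + d = 55
Solving the system yields a = 3, b = -1, c = -4, d = -5.
So h(x) = 3x^3 - x^2 - 4x - 5.
Then h(5) = 325.

325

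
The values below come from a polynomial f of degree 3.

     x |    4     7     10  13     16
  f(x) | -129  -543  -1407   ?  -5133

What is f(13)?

-2883

On equispaced nodes a degree-3 polynomial has vanishing fourth forward difference, so
  f(4) - 4·f(7) + 6·f(10) - 4·f(13) + f(16) = 0.
Substituting the known values and solving for f(13):
  -4·f(13) = 11532
  f(13) = -2883.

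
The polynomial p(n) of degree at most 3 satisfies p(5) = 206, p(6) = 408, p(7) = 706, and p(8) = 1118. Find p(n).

p(n) = 3n^3 - 6n^2 - 5n + 6

Write p(n) = an^3 + bn^2 + cn + d. Substituting each data point gives a linear system:
  125a + 25b + 5c + d = 206
  216a + 36b + 6c + d = 408
  343a + 49b + 7c + d = 706
  512a + 64b + 8c + d = 1118
Solving the system yields a = 3, b = -6, c = -5, d = 6.
So p(n) = 3n^3 - 6n^2 - 5n + 6.
Check: p(6) = 408. ✓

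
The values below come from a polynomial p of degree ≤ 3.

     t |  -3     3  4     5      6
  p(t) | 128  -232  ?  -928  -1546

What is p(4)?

The 4 known points determine the degree-3 polynomial uniquely.
Write p(t) = at^3 + bt^2 + ct + d. Substituting each data point gives a linear system:
  -27a + 9b - 3c + d = 128
  27a + 9b + 3c + d = -232
  125a + 25b + 5c + d = -928
  216a + 36b + 6c + d = -1546
Solving the system yields a = -6, b = -6, c = -6, d = 2.
So p(t) = -6t^3 - 6t^2 - 6t + 2.
Then p(4) = -502.

-502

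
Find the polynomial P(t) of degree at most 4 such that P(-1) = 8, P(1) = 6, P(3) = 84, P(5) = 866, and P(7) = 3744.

P(t) = 2t^4 - 3t^3 - t^2 + 2t + 6

Write P(t) = at^4 + bt^3 + ct^2 + dt + e. Substituting each data point gives a linear system:
  a - b + c - d + e = 8
  a + b + c + d + e = 6
  81a + 27b + 9c + 3d + e = 84
  625a + 125b + 25c + 5d + e = 866
  2401a + 343b + 49c + 7d + e = 3744
Solving the system yields a = 2, b = -3, c = -1, d = 2, e = 6.
So P(t) = 2t^4 - 3t^3 - t^2 + 2t + 6.
Check: P(-1) = 8. ✓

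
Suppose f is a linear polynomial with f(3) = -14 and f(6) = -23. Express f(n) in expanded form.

Write f(n) = an + b. Substituting each data point gives a linear system:
  3a + b = -14
  6a + b = -23
Solving the system yields a = -3, b = -5.
So f(n) = -3n - 5.
Check: f(6) = -23. ✓

f(n) = -3n - 5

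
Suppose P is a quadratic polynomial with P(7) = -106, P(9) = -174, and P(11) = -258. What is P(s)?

P(s) = -2s^2 - 2s + 6

Write P(s) = as^2 + bs + c. Substituting each data point gives a linear system:
  49a + 7b + c = -106
  81a + 9b + c = -174
  121a + 11b + c = -258
Solving the system yields a = -2, b = -2, c = 6.
So P(s) = -2s² - 2s + 6.
Check: P(7) = -106. ✓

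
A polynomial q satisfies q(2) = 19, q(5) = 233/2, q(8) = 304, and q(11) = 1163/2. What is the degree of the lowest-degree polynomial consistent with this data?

Forward differences of the values at u = 2, 5, 8, 11:
  q  : 19  233/2  304  1163/2
  Δ  : 195/2  375/2  555/2
  Δ^2: 90  90
  Δ^3: 0
The second differences are constant (90) and nonzero, while all higher differences vanish, so the minimal degree is 2.

2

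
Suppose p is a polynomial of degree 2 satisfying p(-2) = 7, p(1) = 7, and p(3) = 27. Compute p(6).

87

Using the Lagrange interpolation formula with nodes -2, 1, 3:
  L_0(u) = (u - 1)(u - 3) / 15
  L_1(u) = (u + 2)(u - 3) / -6
  L_2(u) = (u + 2)(u - 1) / 10
Then p(u) = 7·L_0(u) + 7·L_1(u) + 27·L_2(u).
Expanding and collecting terms gives p(u) = 2u^2 + 2u + 3.
Evaluating at u = 6: p(6) = 87.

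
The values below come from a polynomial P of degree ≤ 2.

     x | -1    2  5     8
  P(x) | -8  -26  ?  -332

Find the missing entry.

-134

On equispaced nodes a degree-2 polynomial has vanishing third forward difference, so
  - P(-1) + 3·P(2) - 3·P(5) + P(8) = 0.
Substituting the known values and solving for P(5):
  -3·P(5) = 402
  P(5) = -134.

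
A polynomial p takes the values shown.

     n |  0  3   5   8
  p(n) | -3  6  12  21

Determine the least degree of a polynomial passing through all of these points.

Divided differences on the nodes 0, 3, 5, 8:
  order 0: -3  6  12  21
  order 1: 3  3  3
  order 2: 0  0
  order 3: 0
The order-1 divided differences are all 3 (nonzero) and every higher order vanishes, so the data lies on a polynomial of degree exactly 1.

1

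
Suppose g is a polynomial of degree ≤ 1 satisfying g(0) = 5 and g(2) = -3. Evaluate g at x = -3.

Using the Lagrange interpolation formula with nodes 0, 2:
  L_0(x) = (x - 2) / -2
  L_1(x) = x / 2
Then g(x) = 5·L_0(x) - 3·L_1(x).
Expanding and collecting terms gives g(x) = -4x + 5.
Evaluating at x = -3: g(-3) = 17.

17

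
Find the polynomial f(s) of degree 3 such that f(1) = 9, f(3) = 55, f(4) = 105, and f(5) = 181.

f(s) = s^3 + s^2 + 6s + 1

Write f(s) = as^3 + bs^2 + cs + d. Substituting each data point gives a linear system:
  a + b + c + d = 9
  27a + 9b + 3c + d = 55
  64a + 16b + 4c + d = 105
  125a + 25b + 5c + d = 181
Solving the system yields a = 1, b = 1, c = 6, d = 1.
So f(s) = s^3 + s^2 + 6s + 1.
Check: f(5) = 181. ✓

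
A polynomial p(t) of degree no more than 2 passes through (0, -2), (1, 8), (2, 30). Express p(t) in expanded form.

Write p(t) = at^2 + bt + c. Substituting each data point gives a linear system:
  c = -2
  a + b + c = 8
  4a + 2b + c = 30
Solving the system yields a = 6, b = 4, c = -2.
So p(t) = 6t² + 4t - 2.
Check: p(1) = 8. ✓

p(t) = 6t^2 + 4t - 2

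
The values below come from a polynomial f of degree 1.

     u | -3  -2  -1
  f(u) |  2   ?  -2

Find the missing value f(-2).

0

The 2 known points determine the degree-1 polynomial uniquely.
Write f(u) = au + b. Substituting each data point gives a linear system:
  -3a + b = 2
  -a + b = -2
Solving the system yields a = -2, b = -4.
So f(u) = -2u - 4.
Then f(-2) = 0.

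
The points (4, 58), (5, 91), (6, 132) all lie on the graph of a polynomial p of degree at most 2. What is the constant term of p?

Write p(u) = au^2 + bu + c. Substituting each data point gives a linear system:
  16a + 4b + c = 58
  25a + 5b + c = 91
  36a + 6b + c = 132
Solving the system yields a = 4, b = -3, c = 6.
So p(u) = 4u^2 - 3u + 6.
The constant term is 6.

6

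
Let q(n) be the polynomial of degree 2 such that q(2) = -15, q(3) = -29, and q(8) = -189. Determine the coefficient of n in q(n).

1

Write q(n) = an^2 + bn + c. Substituting each data point gives a linear system:
  4a + 2b + c = -15
  9a + 3b + c = -29
  64a + 8b + c = -189
Solving the system yields a = -3, b = 1, c = -5.
So q(n) = -3n^2 + n - 5.
The coefficient of n is 1.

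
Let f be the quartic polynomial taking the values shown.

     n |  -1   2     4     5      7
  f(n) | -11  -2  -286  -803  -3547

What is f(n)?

f(n) = -2n^4 + 4n^3 - 3n^2 + 4n + 2

Write f(n) = an^4 + bn^3 + cn^2 + dn + e. Substituting each data point gives a linear system:
  a - b + c - d + e = -11
  16a + 8b + 4c + 2d + e = -2
  256a + 64b + 16c + 4d + e = -286
  625a + 125b + 25c + 5d + e = -803
  2401a + 343b + 49c + 7d + e = -3547
Solving the system yields a = -2, b = 4, c = -3, d = 4, e = 2.
So f(n) = -2n⁴ + 4n³ - 3n² + 4n + 2.
Check: f(-1) = -11. ✓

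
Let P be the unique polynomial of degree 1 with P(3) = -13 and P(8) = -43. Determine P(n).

P(n) = -6n + 5

Using the Lagrange interpolation formula with nodes 3, 8:
  L_0(n) = (n - 8) / -5
  L_1(n) = (n - 3) / 5
Then P(n) = -13·L_0(n) - 43·L_1(n).
Expanding and collecting terms gives P(n) = -6n + 5.
Check: P(3) = -13. ✓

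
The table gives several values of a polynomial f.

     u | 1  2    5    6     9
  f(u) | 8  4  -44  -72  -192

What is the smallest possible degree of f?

Divided differences on the nodes 1, 2, 5, 6, 9:
  order 0: 8  4  -44  -72  -192
  order 1: -4  -16  -28  -40
  order 2: -3  -3  -3
  order 3: 0  0
  order 4: 0
The order-2 divided differences are all -3 (nonzero) and every higher order vanishes, so the data lies on a polynomial of degree exactly 2.

2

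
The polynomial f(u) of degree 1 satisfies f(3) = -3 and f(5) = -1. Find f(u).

Using the Lagrange interpolation formula with nodes 3, 5:
  L_0(u) = (u - 5) / -2
  L_1(u) = (u - 3) / 2
Then f(u) = -3·L_0(u) - 1·L_1(u).
Expanding and collecting terms gives f(u) = u - 6.
Check: f(5) = -1. ✓

f(u) = u - 6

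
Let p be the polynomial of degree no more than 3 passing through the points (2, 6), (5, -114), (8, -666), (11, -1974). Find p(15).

-5454

Using the Lagrange interpolation formula with nodes 2, 5, 8, 11:
  L_0(s) = (s - 5)(s - 8)(s - 11) / -162
  L_1(s) = (s - 2)(s - 8)(s - 11) / 54
  L_2(s) = (s - 2)(s - 5)(s - 11) / -54
  L_3(s) = (s - 2)(s - 5)(s - 8) / 162
Then p(s) = 6·L_0(s) - 114·L_1(s) - 666·L_2(s) - 1974·L_3(s).
Expanding and collecting terms gives p(s) = -2s^3 + 6s^2 - 4s + 6.
Evaluating at s = 15: p(15) = -5454.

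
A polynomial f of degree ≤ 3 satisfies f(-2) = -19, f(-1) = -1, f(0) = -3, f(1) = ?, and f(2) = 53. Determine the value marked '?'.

On equispaced nodes a degree-3 polynomial has vanishing fourth forward difference, so
  f(-2) - 4·f(-1) + 6·f(0) - 4·f(1) + f(2) = 0.
Substituting the known values and solving for f(1):
  -4·f(1) = -20
  f(1) = 5.

5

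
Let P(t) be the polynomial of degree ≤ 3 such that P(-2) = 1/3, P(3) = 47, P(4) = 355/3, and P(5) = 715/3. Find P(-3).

Using the Lagrange interpolation formula with nodes -2, 3, 4, 5:
  L_0(t) = (t - 3)(t - 4)(t - 5) / -210
  L_1(t) = (t + 2)(t - 4)(t - 5) / 10
  L_2(t) = (t + 2)(t - 3)(t - 5) / -6
  L_3(t) = (t + 2)(t - 3)(t - 4) / 14
Then P(t) = 1/3·L_0(t) + 47·L_1(t) + 355/3·L_2(t) + 715/3·L_3(t).
Expanding and collecting terms gives P(t) = 2t^3 + (1/3)t^2 - 5t + 5.
Evaluating at t = -3: P(-3) = -31.

-31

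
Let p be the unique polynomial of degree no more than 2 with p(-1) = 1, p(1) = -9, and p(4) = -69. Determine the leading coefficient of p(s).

Write p(s) = as^2 + bs + c. Substituting each data point gives a linear system:
  a - b + c = 1
  a + b + c = -9
  16a + 4b + c = -69
Solving the system yields a = -3, b = -5, c = -1.
So p(s) = -3s² - 5s - 1.
The leading coefficient is -3.

-3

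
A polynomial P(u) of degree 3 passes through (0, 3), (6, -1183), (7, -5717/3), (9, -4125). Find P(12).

-9929

Write P(u) = au^3 + bu^2 + cu + d. Substituting each data point gives a linear system:
  d = 3
  216a + 36b + 6c + d = -1183
  343a + 49b + 7c + d = -5717/3
  729a + 81b + 9c + d = -4125
Solving the system yields a = -6, b = 3, c = 1/3, d = 3.
So P(u) = -6u³ + 3u² + (1/3)u + 3.
Then P(12) = -9929.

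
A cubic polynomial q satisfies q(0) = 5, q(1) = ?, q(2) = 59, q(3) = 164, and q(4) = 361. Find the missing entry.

16

On equispaced nodes a degree-3 polynomial has vanishing fourth forward difference, so
  q(0) - 4·q(1) + 6·q(2) - 4·q(3) + q(4) = 0.
Substituting the known values and solving for q(1):
  -4·q(1) = -64
  q(1) = 16.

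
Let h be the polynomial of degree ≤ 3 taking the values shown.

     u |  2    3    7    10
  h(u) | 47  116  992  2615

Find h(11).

3404

Write h(u) = au^3 + bu^2 + cu + d. Substituting each data point gives a linear system:
  8a + 4b + 2c + d = 47
  27a + 9b + 3c + d = 116
  343a + 49b + 7c + d = 992
  1000a + 100b + 10c + d = 2615
Solving the system yields a = 2, b = 6, c = 1, d = 5.
So h(u) = 2u³ + 6u² + u + 5.
Then h(11) = 3404.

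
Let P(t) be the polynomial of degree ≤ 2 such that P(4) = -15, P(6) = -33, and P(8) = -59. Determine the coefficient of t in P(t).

1

Write P(t) = at^2 + bt + c. Substituting each data point gives a linear system:
  16a + 4b + c = -15
  36a + 6b + c = -33
  64a + 8b + c = -59
Solving the system yields a = -1, b = 1, c = -3.
So P(t) = -t² + t - 3.
The coefficient of t is 1.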